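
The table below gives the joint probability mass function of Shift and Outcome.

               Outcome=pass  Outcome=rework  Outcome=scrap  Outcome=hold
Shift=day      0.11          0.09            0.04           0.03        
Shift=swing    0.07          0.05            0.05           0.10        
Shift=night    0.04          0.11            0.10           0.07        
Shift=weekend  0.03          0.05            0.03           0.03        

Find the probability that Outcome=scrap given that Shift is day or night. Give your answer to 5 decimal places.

P(Shift=day) = 0.11 + 0.09 + 0.04 + 0.03 = 0.27.
P(Shift=night) = 0.04 + 0.11 + 0.10 + 0.07 = 0.32.
P(Shift ∈ {day, night}) = 0.27 + 0.32 = 0.59; P(Outcome=scrap, Shift ∈ {day, night}) = 0.04 + 0.10 = 0.14.
P(Outcome=scrap | Shift ∈ {day, night}) = 0.14/0.59 = 0.23729.

0.23729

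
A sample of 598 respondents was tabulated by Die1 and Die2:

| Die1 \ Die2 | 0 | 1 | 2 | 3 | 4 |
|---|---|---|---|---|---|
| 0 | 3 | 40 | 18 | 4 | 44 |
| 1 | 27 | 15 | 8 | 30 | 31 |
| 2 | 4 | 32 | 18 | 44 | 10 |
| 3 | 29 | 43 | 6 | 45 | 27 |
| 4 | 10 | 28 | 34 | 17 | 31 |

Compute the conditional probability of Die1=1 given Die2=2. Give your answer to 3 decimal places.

Total with Die2=2: 18 + 8 + 18 + 6 + 34 = 84.
P(Die1=1 | Die2=2) = 8/84 = 0.095.

0.095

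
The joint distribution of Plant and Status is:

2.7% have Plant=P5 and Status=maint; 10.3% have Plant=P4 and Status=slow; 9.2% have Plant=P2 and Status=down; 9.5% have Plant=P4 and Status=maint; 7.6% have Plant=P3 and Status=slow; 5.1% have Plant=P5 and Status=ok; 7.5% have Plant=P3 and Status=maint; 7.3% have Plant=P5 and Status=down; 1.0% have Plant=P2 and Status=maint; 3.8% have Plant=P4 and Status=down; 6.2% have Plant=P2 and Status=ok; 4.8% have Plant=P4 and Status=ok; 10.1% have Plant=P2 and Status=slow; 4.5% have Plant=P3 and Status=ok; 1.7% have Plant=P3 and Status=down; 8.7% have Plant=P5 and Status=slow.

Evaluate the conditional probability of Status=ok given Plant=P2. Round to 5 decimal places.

0.23396

P(Plant=P2) = 0.062 + 0.101 + 0.092 + 0.010 = 0.265.
P(Status=ok | Plant=P2) = 0.062/0.265 = 0.23396.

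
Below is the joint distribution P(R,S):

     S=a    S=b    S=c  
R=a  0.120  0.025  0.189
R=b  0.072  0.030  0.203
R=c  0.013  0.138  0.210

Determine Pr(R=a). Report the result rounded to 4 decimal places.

P(R=a) = 0.120 + 0.025 + 0.189 = 0.334.

0.3340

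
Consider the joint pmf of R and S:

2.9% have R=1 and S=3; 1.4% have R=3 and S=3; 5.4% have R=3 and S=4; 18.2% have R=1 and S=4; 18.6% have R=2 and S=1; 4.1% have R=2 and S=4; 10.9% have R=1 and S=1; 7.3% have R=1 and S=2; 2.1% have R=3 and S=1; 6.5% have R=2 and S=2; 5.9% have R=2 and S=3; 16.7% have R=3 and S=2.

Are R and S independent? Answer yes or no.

P(R=3) = 0.256 and P(S=2) = 0.305, so their product is 0.07808, but P(R=3, S=2) = 0.167. Since these differ, R and S are not independent.

no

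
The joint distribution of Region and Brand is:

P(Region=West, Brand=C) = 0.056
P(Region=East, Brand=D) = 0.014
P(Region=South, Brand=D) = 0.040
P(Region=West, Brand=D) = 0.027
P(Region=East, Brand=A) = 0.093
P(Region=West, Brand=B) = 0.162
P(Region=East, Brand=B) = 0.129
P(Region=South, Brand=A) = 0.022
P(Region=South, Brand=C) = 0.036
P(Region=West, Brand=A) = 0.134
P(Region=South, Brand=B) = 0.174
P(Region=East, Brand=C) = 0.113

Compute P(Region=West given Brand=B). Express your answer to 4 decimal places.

P(Brand=B) = 0.174 + 0.129 + 0.162 = 0.465.
P(Region=West | Brand=B) = 0.162/0.465 = 0.3484.

0.3484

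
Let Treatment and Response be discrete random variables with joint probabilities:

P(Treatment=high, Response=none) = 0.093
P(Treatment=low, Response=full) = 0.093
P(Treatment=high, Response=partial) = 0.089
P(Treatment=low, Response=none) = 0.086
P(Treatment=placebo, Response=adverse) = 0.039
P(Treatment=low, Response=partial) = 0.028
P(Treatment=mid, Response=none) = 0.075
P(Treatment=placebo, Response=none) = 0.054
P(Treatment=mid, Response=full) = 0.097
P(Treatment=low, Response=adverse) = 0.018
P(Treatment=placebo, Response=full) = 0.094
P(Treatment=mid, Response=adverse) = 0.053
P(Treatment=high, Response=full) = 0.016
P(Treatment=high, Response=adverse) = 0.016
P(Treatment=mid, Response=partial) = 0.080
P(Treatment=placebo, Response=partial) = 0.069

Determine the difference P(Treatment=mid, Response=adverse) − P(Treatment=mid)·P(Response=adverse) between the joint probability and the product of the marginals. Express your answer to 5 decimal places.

P(Treatment=mid) = 0.075 + 0.080 + 0.097 + 0.053 = 0.305.
P(Response=adverse) = 0.039 + 0.018 + 0.053 + 0.016 = 0.126.
P(Treatment=mid, Response=adverse) − P(Treatment=mid)P(Response=adverse) = 0.053 − 0.305×0.126 = 0.01457.

0.01457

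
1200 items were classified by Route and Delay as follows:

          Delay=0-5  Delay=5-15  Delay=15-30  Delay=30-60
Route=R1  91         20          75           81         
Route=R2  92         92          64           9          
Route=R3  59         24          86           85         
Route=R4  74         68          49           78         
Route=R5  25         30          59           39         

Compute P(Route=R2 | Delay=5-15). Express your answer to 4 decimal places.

0.3932

Total with Delay=5-15: 20 + 92 + 24 + 68 + 30 = 234.
P(Route=R2 | Delay=5-15) = 92/234 = 0.3932.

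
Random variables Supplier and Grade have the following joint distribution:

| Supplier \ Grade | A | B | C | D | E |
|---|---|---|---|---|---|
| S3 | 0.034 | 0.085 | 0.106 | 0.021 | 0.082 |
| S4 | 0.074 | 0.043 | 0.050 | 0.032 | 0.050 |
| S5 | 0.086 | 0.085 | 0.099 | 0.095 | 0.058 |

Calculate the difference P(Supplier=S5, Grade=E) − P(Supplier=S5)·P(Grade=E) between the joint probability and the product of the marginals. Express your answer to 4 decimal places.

P(Supplier=S5) = 0.086 + 0.085 + 0.099 + 0.095 + 0.058 = 0.423.
P(Grade=E) = 0.082 + 0.050 + 0.058 = 0.190.
P(Supplier=S5, Grade=E) − P(Supplier=S5)P(Grade=E) = 0.058 − 0.423×0.190 = -0.0224.

-0.0224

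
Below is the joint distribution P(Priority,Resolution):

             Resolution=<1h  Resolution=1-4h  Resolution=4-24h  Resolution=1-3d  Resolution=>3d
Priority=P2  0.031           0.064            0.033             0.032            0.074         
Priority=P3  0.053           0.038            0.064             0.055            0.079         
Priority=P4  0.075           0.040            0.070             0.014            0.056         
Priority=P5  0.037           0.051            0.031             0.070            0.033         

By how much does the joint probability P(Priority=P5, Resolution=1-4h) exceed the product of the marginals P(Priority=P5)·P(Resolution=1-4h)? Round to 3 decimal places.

P(Priority=P5) = 0.037 + 0.051 + 0.031 + 0.070 + 0.033 = 0.222.
P(Resolution=1-4h) = 0.064 + 0.038 + 0.040 + 0.051 = 0.193.
P(Priority=P5, Resolution=1-4h) − P(Priority=P5)P(Resolution=1-4h) = 0.051 − 0.222×0.193 = 0.008.

0.008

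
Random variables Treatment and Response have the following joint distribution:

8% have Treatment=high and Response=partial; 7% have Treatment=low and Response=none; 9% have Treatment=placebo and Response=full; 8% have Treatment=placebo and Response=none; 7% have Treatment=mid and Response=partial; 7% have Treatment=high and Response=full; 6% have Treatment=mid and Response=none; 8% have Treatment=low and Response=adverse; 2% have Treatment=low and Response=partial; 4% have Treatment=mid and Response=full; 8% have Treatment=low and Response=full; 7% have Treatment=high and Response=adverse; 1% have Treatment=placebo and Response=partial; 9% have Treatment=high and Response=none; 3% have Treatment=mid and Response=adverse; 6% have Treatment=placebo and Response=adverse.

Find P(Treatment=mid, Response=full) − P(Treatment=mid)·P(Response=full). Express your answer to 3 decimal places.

-0.016

P(Treatment=mid) = 0.06 + 0.07 + 0.04 + 0.03 = 0.20.
P(Response=full) = 0.09 + 0.08 + 0.04 + 0.07 = 0.28.
P(Treatment=mid, Response=full) − P(Treatment=mid)P(Response=full) = 0.04 − 0.20×0.28 = -0.016.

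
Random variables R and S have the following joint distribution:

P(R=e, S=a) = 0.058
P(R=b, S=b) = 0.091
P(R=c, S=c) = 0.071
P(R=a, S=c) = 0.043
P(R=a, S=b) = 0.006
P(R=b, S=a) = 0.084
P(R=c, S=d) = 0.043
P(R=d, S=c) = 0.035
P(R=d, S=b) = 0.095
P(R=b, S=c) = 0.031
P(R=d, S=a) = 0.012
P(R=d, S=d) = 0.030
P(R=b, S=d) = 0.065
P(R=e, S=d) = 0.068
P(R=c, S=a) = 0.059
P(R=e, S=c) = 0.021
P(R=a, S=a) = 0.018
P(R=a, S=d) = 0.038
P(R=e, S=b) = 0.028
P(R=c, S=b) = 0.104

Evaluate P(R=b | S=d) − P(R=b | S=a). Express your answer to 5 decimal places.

-0.09724

P(S=d) = 0.038 + 0.065 + 0.043 + 0.030 + 0.068 = 0.244; P(R=b | S=d) = 0.065/0.244 = 0.266393.
P(S=a) = 0.018 + 0.084 + 0.059 + 0.012 + 0.058 = 0.231; P(R=b | S=a) = 0.084/0.231 = 0.363636.
Difference = -0.09724.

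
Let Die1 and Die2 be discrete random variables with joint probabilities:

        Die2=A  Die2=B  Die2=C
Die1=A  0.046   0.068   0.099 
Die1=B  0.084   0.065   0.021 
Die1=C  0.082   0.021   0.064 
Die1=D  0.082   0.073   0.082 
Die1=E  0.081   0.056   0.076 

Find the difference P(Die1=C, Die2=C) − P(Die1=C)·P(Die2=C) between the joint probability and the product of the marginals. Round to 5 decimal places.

P(Die1=C) = 0.082 + 0.021 + 0.064 = 0.167.
P(Die2=C) = 0.099 + 0.021 + 0.064 + 0.082 + 0.076 = 0.342.
P(Die1=C, Die2=C) − P(Die1=C)P(Die2=C) = 0.064 − 0.167×0.342 = 0.00689.

0.00689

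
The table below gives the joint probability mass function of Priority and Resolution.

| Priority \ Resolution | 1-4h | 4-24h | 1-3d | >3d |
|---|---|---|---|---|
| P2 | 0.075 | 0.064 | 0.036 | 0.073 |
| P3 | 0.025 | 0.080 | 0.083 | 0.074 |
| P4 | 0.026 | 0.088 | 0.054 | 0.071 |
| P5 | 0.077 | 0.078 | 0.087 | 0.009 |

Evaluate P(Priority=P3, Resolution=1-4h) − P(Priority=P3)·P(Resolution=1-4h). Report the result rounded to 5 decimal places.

-0.02819

P(Priority=P3) = 0.025 + 0.080 + 0.083 + 0.074 = 0.262.
P(Resolution=1-4h) = 0.075 + 0.025 + 0.026 + 0.077 = 0.203.
P(Priority=P3, Resolution=1-4h) − P(Priority=P3)P(Resolution=1-4h) = 0.025 − 0.262×0.203 = -0.02819.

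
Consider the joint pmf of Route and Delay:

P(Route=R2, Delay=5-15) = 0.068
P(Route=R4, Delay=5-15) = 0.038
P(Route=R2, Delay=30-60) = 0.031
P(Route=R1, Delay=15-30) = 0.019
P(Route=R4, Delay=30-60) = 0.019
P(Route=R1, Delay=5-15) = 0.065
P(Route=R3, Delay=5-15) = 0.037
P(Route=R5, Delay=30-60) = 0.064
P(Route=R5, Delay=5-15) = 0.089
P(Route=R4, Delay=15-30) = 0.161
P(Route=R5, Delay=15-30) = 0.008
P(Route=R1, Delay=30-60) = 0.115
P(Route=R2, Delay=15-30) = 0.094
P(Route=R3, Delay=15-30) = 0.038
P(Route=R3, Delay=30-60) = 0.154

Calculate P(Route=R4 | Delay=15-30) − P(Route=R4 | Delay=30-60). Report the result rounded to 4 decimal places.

P(Delay=15-30) = 0.019 + 0.094 + 0.038 + 0.161 + 0.008 = 0.320; P(Route=R4 | Delay=15-30) = 0.161/0.320 = 0.50313.
P(Delay=30-60) = 0.115 + 0.031 + 0.154 + 0.019 + 0.064 = 0.383; P(Route=R4 | Delay=30-60) = 0.019/0.383 = 0.04961.
Difference = 0.4535.

0.4535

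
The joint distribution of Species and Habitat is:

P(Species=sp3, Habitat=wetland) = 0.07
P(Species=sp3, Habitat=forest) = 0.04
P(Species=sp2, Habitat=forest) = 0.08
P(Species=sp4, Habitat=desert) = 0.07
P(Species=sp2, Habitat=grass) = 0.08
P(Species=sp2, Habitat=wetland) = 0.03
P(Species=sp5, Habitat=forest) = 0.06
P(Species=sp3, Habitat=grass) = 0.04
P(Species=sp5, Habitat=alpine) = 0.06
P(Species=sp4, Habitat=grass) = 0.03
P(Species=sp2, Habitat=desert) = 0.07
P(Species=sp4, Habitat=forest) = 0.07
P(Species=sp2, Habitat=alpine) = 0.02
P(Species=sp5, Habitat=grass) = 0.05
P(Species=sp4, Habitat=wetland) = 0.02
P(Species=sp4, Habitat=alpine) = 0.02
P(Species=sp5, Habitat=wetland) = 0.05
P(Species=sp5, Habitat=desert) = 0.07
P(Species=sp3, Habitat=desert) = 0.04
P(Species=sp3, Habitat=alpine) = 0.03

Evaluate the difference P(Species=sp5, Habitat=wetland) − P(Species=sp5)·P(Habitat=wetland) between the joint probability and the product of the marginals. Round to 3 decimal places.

0.001

P(Species=sp5) = 0.06 + 0.05 + 0.05 + 0.07 + 0.06 = 0.29.
P(Habitat=wetland) = 0.03 + 0.07 + 0.02 + 0.05 = 0.17.
P(Species=sp5, Habitat=wetland) − P(Species=sp5)P(Habitat=wetland) = 0.05 − 0.29×0.17 = 0.001.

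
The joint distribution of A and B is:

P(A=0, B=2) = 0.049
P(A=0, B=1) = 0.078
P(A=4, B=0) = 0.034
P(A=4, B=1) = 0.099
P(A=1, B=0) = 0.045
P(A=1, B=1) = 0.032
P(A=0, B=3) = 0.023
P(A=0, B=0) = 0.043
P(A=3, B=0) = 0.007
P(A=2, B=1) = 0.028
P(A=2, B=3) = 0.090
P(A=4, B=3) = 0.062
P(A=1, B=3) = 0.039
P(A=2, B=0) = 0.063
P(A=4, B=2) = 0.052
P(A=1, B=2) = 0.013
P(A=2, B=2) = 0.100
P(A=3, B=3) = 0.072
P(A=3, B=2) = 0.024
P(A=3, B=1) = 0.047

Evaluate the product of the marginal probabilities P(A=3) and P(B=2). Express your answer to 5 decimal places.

P(A=3) = 0.007 + 0.047 + 0.024 + 0.072 = 0.150.
P(B=2) = 0.049 + 0.013 + 0.100 + 0.024 + 0.052 = 0.238.
Product: 0.150 × 0.238 = 0.03570.

0.03570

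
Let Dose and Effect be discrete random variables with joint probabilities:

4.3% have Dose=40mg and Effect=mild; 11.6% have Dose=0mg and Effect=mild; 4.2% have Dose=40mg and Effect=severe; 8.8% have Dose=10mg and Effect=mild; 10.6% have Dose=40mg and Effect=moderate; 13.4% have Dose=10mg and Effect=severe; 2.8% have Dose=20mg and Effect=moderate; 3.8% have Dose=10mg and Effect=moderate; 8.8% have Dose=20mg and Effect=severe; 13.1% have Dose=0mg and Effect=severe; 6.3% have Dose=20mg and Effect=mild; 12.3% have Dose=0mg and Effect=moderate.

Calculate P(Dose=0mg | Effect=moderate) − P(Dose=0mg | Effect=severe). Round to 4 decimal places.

P(Effect=moderate) = 0.123 + 0.038 + 0.028 + 0.106 = 0.295; P(Dose=0mg | Effect=moderate) = 0.123/0.295 = 0.41695.
P(Effect=severe) = 0.131 + 0.134 + 0.088 + 0.042 = 0.395; P(Dose=0mg | Effect=severe) = 0.131/0.395 = 0.33165.
Difference = 0.0853.

0.0853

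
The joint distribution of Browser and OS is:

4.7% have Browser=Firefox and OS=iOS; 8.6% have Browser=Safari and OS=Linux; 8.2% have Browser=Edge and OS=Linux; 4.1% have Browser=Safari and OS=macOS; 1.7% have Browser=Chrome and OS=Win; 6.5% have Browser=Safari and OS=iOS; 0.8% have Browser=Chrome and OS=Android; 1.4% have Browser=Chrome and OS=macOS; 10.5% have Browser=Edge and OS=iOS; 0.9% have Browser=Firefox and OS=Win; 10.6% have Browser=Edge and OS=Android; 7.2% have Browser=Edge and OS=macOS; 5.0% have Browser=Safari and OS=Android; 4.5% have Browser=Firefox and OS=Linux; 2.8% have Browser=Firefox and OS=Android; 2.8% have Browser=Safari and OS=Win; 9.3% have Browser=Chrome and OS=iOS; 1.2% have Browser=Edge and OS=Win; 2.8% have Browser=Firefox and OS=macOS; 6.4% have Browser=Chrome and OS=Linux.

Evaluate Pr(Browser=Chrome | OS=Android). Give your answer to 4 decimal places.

0.0417

P(OS=Android) = 0.008 + 0.028 + 0.050 + 0.106 = 0.192.
P(Browser=Chrome | OS=Android) = 0.008/0.192 = 0.0417.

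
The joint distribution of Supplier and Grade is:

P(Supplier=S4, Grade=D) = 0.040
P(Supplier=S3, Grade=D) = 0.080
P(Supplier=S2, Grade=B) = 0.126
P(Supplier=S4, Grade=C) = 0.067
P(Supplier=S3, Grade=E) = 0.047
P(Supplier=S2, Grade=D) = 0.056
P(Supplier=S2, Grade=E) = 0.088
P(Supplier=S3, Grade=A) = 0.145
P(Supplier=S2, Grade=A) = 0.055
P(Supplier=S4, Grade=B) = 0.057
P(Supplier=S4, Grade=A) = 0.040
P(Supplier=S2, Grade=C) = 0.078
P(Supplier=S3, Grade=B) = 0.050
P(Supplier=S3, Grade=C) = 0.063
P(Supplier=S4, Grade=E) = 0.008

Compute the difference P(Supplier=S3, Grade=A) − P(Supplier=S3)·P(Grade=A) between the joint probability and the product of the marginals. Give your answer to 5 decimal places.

P(Supplier=S3) = 0.145 + 0.050 + 0.063 + 0.080 + 0.047 = 0.385.
P(Grade=A) = 0.055 + 0.145 + 0.040 = 0.240.
P(Supplier=S3, Grade=A) − P(Supplier=S3)P(Grade=A) = 0.145 − 0.385×0.240 = 0.05260.

0.05260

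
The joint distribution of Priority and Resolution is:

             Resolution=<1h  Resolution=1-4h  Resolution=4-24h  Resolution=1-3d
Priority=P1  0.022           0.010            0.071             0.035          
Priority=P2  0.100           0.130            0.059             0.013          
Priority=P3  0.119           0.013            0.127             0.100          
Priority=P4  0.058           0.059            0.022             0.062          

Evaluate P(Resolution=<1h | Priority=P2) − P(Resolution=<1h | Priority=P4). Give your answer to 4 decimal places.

P(Priority=P2) = 0.100 + 0.130 + 0.059 + 0.013 = 0.302; P(Resolution=<1h | Priority=P2) = 0.100/0.302 = 0.33113.
P(Priority=P4) = 0.058 + 0.059 + 0.022 + 0.062 = 0.201; P(Resolution=<1h | Priority=P4) = 0.058/0.201 = 0.28856.
Difference = 0.0426.

0.0426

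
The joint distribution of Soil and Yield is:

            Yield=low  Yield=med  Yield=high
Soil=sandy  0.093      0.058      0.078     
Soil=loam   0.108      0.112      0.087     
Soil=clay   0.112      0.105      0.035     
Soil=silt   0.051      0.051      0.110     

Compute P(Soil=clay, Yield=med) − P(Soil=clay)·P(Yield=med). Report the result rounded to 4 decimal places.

P(Soil=clay) = 0.112 + 0.105 + 0.035 = 0.252.
P(Yield=med) = 0.058 + 0.112 + 0.105 + 0.051 = 0.326.
P(Soil=clay, Yield=med) − P(Soil=clay)P(Yield=med) = 0.105 − 0.252×0.326 = 0.0228.

0.0228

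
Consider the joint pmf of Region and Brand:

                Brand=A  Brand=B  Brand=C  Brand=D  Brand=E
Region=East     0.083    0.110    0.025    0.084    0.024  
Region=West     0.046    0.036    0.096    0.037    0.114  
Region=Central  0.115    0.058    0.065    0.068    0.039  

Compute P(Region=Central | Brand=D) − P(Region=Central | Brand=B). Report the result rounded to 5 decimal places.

0.07547

P(Brand=D) = 0.084 + 0.037 + 0.068 = 0.189; P(Region=Central | Brand=D) = 0.068/0.189 = 0.359788.
P(Brand=B) = 0.110 + 0.036 + 0.058 = 0.204; P(Region=Central | Brand=B) = 0.058/0.204 = 0.284314.
Difference = 0.07547.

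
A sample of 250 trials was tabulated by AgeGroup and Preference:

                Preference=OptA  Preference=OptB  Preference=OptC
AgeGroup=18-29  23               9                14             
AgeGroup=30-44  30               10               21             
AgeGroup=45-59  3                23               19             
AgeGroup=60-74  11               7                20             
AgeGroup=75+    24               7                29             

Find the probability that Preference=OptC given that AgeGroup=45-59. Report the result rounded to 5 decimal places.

0.42222

Total with AgeGroup=45-59: 3 + 23 + 19 = 45.
P(Preference=OptC | AgeGroup=45-59) = 19/45 = 0.42222.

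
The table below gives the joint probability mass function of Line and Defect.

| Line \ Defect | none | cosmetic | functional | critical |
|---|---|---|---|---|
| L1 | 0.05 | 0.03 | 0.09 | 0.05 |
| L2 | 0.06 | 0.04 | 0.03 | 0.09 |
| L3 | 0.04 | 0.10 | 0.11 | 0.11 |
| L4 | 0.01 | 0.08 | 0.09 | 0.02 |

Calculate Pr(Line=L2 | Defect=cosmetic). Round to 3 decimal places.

P(Defect=cosmetic) = 0.03 + 0.04 + 0.10 + 0.08 = 0.25.
P(Line=L2 | Defect=cosmetic) = 0.04/0.25 = 0.160.

0.160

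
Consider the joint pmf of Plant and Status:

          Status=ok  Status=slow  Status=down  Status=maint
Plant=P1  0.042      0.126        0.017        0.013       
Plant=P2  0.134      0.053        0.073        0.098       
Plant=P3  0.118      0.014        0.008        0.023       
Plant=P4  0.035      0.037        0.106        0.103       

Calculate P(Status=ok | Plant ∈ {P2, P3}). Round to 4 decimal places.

0.4837

P(Plant=P2) = 0.134 + 0.053 + 0.073 + 0.098 = 0.358.
P(Plant=P3) = 0.118 + 0.014 + 0.008 + 0.023 = 0.163.
P(Plant ∈ {P2, P3}) = 0.358 + 0.163 = 0.521; P(Status=ok, Plant ∈ {P2, P3}) = 0.134 + 0.118 = 0.252.
P(Status=ok | Plant ∈ {P2, P3}) = 0.252/0.521 = 0.4837.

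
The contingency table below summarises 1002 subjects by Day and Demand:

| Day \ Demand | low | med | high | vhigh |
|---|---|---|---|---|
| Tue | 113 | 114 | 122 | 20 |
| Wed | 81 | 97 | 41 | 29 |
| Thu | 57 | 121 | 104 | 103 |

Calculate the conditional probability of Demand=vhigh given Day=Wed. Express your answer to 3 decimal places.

Total with Day=Wed: 81 + 97 + 41 + 29 = 248.
P(Demand=vhigh | Day=Wed) = 29/248 = 0.117.

0.117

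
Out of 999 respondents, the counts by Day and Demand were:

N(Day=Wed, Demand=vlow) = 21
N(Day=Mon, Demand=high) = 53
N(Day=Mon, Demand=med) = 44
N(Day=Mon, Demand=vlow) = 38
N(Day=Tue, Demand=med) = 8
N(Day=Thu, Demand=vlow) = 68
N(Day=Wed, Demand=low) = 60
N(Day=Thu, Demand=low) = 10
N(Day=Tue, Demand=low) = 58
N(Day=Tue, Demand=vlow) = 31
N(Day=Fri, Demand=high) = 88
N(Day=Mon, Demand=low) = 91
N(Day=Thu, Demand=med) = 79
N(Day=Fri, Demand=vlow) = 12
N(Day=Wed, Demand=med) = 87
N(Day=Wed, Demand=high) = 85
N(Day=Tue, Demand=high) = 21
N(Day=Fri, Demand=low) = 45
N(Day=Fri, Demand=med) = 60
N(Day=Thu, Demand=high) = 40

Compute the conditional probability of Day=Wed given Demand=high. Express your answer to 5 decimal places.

0.29617

Total with Demand=high: 53 + 21 + 85 + 40 + 88 = 287.
P(Day=Wed | Demand=high) = 85/287 = 0.29617.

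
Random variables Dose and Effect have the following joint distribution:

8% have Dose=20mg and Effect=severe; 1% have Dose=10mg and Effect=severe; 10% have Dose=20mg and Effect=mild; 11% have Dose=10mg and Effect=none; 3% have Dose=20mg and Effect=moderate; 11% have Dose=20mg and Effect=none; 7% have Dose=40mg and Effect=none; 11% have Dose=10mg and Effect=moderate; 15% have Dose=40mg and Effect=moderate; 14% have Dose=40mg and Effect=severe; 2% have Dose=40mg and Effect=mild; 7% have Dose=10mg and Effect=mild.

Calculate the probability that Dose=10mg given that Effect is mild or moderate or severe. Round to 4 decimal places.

P(Effect=mild) = 0.07 + 0.10 + 0.02 = 0.19.
P(Effect=moderate) = 0.11 + 0.03 + 0.15 = 0.29.
P(Effect=severe) = 0.01 + 0.08 + 0.14 = 0.23.
P(Effect ∈ {mild, moderate, severe}) = 0.19 + 0.29 + 0.23 = 0.71; P(Dose=10mg, Effect ∈ {mild, moderate, severe}) = 0.07 + 0.11 + 0.01 = 0.19.
P(Dose=10mg | Effect ∈ {mild, moderate, severe}) = 0.19/0.71 = 0.2676.

0.2676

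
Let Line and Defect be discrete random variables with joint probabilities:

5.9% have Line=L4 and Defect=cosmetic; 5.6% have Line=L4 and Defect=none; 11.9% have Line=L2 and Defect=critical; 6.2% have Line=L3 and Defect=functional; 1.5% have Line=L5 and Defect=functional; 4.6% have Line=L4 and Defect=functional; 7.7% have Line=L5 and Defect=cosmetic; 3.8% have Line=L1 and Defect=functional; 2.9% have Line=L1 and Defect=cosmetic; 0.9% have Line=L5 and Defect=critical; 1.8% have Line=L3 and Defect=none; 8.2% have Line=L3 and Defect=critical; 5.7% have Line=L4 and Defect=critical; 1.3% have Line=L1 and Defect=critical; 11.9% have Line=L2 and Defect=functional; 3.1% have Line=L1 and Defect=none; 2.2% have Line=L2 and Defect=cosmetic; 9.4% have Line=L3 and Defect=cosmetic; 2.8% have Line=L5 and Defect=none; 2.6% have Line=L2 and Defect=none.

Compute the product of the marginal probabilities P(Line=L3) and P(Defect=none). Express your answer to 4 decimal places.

P(Line=L3) = 0.018 + 0.094 + 0.062 + 0.082 = 0.256.
P(Defect=none) = 0.031 + 0.026 + 0.018 + 0.056 + 0.028 = 0.159.
Product: 0.256 × 0.159 = 0.0407.

0.0407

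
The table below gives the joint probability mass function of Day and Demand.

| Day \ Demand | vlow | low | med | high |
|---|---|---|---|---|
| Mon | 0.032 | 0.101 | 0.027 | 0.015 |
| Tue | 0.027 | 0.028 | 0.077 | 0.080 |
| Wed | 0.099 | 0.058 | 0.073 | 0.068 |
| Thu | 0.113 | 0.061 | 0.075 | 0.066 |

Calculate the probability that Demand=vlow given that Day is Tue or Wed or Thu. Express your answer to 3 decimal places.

P(Day=Tue) = 0.027 + 0.028 + 0.077 + 0.080 = 0.212.
P(Day=Wed) = 0.099 + 0.058 + 0.073 + 0.068 = 0.298.
P(Day=Thu) = 0.113 + 0.061 + 0.075 + 0.066 = 0.315.
P(Day ∈ {Tue, Wed, Thu}) = 0.212 + 0.298 + 0.315 = 0.825; P(Demand=vlow, Day ∈ {Tue, Wed, Thu}) = 0.027 + 0.099 + 0.113 = 0.239.
P(Demand=vlow | Day ∈ {Tue, Wed, Thu}) = 0.239/0.825 = 0.290.

0.290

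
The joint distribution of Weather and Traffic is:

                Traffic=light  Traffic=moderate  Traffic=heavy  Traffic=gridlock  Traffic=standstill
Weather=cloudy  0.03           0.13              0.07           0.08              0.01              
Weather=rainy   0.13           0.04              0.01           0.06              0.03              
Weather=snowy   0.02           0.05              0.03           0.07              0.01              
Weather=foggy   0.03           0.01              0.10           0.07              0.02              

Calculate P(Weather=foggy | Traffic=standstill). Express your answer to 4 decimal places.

0.2857

P(Traffic=standstill) = 0.01 + 0.03 + 0.01 + 0.02 = 0.07.
P(Weather=foggy | Traffic=standstill) = 0.02/0.07 = 0.2857.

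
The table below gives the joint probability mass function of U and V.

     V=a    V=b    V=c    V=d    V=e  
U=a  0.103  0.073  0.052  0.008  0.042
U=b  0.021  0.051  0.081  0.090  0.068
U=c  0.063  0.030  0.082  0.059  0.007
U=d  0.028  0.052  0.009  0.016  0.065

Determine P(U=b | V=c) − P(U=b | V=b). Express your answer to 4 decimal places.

0.1140

P(V=c) = 0.052 + 0.081 + 0.082 + 0.009 = 0.224; P(U=b | V=c) = 0.081/0.224 = 0.36161.
P(V=b) = 0.073 + 0.051 + 0.030 + 0.052 = 0.206; P(U=b | V=b) = 0.051/0.206 = 0.24757.
Difference = 0.1140.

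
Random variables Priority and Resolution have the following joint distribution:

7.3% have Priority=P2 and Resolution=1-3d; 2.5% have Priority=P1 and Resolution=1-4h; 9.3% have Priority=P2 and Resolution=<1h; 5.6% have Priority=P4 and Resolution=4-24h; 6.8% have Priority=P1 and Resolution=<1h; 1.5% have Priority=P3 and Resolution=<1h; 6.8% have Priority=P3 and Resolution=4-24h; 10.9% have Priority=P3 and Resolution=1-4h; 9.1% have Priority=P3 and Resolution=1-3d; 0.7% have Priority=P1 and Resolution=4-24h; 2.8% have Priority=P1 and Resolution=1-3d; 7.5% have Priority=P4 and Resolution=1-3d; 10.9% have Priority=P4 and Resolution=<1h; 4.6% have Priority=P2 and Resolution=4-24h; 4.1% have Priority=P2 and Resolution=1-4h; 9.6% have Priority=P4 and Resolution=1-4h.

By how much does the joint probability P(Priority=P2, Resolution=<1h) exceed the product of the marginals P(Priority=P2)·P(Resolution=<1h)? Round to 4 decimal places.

0.0209

P(Priority=P2) = 0.093 + 0.041 + 0.046 + 0.073 = 0.253.
P(Resolution=<1h) = 0.068 + 0.093 + 0.015 + 0.109 = 0.285.
P(Priority=P2, Resolution=<1h) − P(Priority=P2)P(Resolution=<1h) = 0.093 − 0.253×0.285 = 0.0209.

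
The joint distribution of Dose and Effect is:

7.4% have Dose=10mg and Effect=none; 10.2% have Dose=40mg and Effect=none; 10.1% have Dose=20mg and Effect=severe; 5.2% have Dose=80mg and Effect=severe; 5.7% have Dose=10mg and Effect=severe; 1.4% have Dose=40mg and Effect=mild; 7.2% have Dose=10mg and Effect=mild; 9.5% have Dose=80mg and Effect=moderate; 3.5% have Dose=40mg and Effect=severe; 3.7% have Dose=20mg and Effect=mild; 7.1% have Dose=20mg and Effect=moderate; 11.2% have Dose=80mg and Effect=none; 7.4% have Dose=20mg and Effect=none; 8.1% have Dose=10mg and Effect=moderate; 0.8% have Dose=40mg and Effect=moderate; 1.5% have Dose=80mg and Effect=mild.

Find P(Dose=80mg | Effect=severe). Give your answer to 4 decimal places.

0.2122

P(Effect=severe) = 0.057 + 0.101 + 0.035 + 0.052 = 0.245.
P(Dose=80mg | Effect=severe) = 0.052/0.245 = 0.2122.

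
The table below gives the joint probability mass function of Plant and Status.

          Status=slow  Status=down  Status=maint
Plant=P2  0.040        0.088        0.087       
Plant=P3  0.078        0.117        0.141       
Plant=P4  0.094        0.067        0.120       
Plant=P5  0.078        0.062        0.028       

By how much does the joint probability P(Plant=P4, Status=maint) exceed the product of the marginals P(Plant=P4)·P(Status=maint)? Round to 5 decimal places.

P(Plant=P4) = 0.094 + 0.067 + 0.120 = 0.281.
P(Status=maint) = 0.087 + 0.141 + 0.120 + 0.028 = 0.376.
P(Plant=P4, Status=maint) − P(Plant=P4)P(Status=maint) = 0.120 − 0.281×0.376 = 0.01434.

0.01434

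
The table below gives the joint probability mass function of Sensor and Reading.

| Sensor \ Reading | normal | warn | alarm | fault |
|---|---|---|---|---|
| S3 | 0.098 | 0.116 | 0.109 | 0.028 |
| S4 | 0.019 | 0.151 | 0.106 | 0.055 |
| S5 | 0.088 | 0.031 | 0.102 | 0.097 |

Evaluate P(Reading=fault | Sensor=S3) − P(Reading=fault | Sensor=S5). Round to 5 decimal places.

P(Sensor=S3) = 0.098 + 0.116 + 0.109 + 0.028 = 0.351; P(Reading=fault | Sensor=S3) = 0.028/0.351 = 0.079772.
P(Sensor=S5) = 0.088 + 0.031 + 0.102 + 0.097 = 0.318; P(Reading=fault | Sensor=S5) = 0.097/0.318 = 0.305031.
Difference = -0.22526.

-0.22526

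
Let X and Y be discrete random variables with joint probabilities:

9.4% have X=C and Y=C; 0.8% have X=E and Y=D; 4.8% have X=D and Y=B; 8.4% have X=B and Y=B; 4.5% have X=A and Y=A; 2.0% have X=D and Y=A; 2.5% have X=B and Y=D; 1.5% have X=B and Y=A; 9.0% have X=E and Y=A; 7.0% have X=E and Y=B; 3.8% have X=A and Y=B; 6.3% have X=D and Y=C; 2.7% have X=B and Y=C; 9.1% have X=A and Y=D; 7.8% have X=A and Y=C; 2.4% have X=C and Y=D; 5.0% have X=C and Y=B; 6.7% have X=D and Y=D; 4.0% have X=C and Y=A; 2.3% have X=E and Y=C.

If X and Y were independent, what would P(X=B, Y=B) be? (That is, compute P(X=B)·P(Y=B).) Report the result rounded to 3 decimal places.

P(X=B) = 0.015 + 0.084 + 0.027 + 0.025 = 0.151.
P(Y=B) = 0.038 + 0.084 + 0.050 + 0.048 + 0.070 = 0.290.
Product: 0.151 × 0.290 = 0.044.

0.044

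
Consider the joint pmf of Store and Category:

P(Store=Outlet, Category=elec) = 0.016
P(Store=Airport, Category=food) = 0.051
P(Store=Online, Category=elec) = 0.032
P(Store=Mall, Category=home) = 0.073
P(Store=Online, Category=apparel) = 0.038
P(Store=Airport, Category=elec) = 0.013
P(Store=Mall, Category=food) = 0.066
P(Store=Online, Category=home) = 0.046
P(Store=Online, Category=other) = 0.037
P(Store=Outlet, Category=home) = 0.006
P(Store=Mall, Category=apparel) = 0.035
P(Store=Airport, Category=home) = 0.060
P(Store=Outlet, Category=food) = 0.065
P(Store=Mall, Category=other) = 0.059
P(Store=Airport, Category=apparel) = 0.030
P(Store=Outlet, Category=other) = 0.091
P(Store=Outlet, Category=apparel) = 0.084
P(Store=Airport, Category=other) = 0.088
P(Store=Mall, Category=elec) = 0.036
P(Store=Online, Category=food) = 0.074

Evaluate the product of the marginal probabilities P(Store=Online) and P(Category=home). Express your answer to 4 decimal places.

P(Store=Online) = 0.074 + 0.038 + 0.032 + 0.046 + 0.037 = 0.227.
P(Category=home) = 0.073 + 0.060 + 0.006 + 0.046 = 0.185.
Product: 0.227 × 0.185 = 0.0420.

0.0420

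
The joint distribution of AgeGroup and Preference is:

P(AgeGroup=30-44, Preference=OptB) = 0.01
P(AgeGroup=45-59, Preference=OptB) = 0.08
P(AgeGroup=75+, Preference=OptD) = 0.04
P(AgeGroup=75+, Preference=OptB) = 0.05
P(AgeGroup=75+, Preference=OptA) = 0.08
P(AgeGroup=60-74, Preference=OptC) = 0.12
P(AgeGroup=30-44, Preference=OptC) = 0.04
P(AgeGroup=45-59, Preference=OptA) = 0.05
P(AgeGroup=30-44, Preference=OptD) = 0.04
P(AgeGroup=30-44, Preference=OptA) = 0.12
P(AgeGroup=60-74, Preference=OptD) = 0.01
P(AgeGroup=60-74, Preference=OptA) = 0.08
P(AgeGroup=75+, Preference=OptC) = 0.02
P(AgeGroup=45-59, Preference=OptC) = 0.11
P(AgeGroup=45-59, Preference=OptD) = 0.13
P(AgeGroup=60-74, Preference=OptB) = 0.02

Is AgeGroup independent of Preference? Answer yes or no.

P(AgeGroup=45-59) = 0.37 and P(Preference=OptA) = 0.33, so their product is 0.1221, but P(AgeGroup=45-59, Preference=OptA) = 0.05. Since these differ, AgeGroup and Preference are not independent.

no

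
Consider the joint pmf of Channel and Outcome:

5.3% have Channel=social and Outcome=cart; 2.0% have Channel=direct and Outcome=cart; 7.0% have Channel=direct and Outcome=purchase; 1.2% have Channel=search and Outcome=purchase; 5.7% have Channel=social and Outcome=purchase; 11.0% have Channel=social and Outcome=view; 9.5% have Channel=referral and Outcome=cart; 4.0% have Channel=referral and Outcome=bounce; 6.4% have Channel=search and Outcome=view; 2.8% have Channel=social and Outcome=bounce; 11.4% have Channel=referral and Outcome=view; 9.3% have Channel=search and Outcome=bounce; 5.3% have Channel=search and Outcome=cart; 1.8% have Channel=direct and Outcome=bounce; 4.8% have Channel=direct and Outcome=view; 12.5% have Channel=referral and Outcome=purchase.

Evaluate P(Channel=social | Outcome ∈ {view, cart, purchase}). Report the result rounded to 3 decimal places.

0.268

P(Outcome=view) = 0.064 + 0.110 + 0.048 + 0.114 = 0.336.
P(Outcome=cart) = 0.053 + 0.053 + 0.020 + 0.095 = 0.221.
P(Outcome=purchase) = 0.012 + 0.057 + 0.070 + 0.125 = 0.264.
P(Outcome ∈ {view, cart, purchase}) = 0.336 + 0.221 + 0.264 = 0.821; P(Channel=social, Outcome ∈ {view, cart, purchase}) = 0.110 + 0.053 + 0.057 = 0.220.
P(Channel=social | Outcome ∈ {view, cart, purchase}) = 0.220/0.821 = 0.268.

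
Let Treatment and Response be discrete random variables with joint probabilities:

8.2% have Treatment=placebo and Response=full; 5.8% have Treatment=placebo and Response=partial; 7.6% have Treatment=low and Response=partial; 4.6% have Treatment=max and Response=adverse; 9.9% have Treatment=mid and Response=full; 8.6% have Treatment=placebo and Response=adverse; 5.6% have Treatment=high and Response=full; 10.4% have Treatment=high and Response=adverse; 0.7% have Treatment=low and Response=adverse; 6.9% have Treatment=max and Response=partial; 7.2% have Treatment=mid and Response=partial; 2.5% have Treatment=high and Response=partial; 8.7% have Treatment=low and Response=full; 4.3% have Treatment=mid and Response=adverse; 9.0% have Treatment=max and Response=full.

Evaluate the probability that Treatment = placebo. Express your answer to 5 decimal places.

P(Treatment=placebo) = 0.058 + 0.082 + 0.086 = 0.226.

0.22600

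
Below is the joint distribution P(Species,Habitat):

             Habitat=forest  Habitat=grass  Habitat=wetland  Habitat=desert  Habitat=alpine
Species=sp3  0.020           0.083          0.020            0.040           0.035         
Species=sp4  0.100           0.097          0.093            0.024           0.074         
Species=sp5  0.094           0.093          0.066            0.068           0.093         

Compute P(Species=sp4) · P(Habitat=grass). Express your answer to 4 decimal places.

0.1059

P(Species=sp4) = 0.100 + 0.097 + 0.093 + 0.024 + 0.074 = 0.388.
P(Habitat=grass) = 0.083 + 0.097 + 0.093 = 0.273.
Product: 0.388 × 0.273 = 0.1059.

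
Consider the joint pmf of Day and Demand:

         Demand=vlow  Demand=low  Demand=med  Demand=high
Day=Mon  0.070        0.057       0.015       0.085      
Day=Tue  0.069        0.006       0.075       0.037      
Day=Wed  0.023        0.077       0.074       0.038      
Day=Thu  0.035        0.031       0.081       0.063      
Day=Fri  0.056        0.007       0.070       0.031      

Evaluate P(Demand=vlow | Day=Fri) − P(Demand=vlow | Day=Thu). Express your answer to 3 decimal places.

P(Day=Fri) = 0.056 + 0.007 + 0.070 + 0.031 = 0.164; P(Demand=vlow | Day=Fri) = 0.056/0.164 = 0.3415.
P(Day=Thu) = 0.035 + 0.031 + 0.081 + 0.063 = 0.210; P(Demand=vlow | Day=Thu) = 0.035/0.210 = 0.1667.
Difference = 0.175.

0.175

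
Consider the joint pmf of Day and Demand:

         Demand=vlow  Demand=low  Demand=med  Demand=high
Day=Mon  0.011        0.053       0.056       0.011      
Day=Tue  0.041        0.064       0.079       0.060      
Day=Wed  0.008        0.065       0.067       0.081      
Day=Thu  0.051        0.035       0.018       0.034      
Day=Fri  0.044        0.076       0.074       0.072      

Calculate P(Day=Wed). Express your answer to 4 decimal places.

P(Day=Wed) = 0.008 + 0.065 + 0.067 + 0.081 = 0.221.

0.2210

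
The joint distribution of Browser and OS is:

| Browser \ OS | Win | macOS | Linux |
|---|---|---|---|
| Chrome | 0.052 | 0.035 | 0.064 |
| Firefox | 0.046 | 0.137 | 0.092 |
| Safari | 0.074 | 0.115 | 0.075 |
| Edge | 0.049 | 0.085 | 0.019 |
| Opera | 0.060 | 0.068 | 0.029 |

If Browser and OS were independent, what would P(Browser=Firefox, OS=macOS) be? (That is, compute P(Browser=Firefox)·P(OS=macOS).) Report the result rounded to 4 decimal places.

0.1210

P(Browser=Firefox) = 0.046 + 0.137 + 0.092 = 0.275.
P(OS=macOS) = 0.035 + 0.137 + 0.115 + 0.085 + 0.068 = 0.440.
Product: 0.275 × 0.440 = 0.1210.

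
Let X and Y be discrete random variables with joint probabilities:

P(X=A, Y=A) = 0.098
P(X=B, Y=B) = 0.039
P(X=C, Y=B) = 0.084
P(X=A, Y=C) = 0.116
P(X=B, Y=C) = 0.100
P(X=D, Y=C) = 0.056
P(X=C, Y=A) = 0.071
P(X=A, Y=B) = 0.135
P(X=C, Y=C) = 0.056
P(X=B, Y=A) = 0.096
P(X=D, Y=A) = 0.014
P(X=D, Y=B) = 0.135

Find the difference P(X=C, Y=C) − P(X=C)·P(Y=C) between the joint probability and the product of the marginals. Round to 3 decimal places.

P(X=C) = 0.071 + 0.084 + 0.056 = 0.211.
P(Y=C) = 0.116 + 0.100 + 0.056 + 0.056 = 0.328.
P(X=C, Y=C) − P(X=C)P(Y=C) = 0.056 − 0.211×0.328 = -0.013.

-0.013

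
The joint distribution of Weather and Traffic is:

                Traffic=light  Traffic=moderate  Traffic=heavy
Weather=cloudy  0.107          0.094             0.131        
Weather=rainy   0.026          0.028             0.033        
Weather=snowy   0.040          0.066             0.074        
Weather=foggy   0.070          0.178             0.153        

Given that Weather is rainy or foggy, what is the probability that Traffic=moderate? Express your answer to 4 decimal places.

0.4221

P(Weather=rainy) = 0.026 + 0.028 + 0.033 = 0.087.
P(Weather=foggy) = 0.070 + 0.178 + 0.153 = 0.401.
P(Weather ∈ {rainy, foggy}) = 0.087 + 0.401 = 0.488; P(Traffic=moderate, Weather ∈ {rainy, foggy}) = 0.028 + 0.178 = 0.206.
P(Traffic=moderate | Weather ∈ {rainy, foggy}) = 0.206/0.488 = 0.4221.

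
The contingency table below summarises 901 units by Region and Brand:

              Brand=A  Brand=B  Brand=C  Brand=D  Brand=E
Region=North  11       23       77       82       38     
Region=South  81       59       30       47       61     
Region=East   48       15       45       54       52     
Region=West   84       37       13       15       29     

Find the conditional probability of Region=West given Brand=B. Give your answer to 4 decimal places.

Total with Brand=B: 23 + 59 + 15 + 37 = 134.
P(Region=West | Brand=B) = 37/134 = 0.2761.

0.2761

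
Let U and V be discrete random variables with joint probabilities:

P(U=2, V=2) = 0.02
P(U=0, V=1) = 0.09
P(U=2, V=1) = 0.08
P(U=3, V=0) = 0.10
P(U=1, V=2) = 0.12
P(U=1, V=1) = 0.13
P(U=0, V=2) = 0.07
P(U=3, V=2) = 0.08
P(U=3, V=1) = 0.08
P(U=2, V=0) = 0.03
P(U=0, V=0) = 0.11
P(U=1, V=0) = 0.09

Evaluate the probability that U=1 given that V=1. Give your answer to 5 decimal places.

0.34211

P(V=1) = 0.09 + 0.13 + 0.08 + 0.08 = 0.38.
P(U=1 | V=1) = 0.13/0.38 = 0.34211.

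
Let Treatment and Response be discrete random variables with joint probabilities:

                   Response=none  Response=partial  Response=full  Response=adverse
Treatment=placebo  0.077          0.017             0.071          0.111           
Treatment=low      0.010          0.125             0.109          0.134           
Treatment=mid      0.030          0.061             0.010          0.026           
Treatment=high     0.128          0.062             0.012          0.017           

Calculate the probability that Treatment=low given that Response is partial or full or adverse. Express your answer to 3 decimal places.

P(Response=partial) = 0.017 + 0.125 + 0.061 + 0.062 = 0.265.
P(Response=full) = 0.071 + 0.109 + 0.010 + 0.012 = 0.202.
P(Response=adverse) = 0.111 + 0.134 + 0.026 + 0.017 = 0.288.
P(Response ∈ {partial, full, adverse}) = 0.265 + 0.202 + 0.288 = 0.755; P(Treatment=low, Response ∈ {partial, full, adverse}) = 0.125 + 0.109 + 0.134 = 0.368.
P(Treatment=low | Response ∈ {partial, full, adverse}) = 0.368/0.755 = 0.487.

0.487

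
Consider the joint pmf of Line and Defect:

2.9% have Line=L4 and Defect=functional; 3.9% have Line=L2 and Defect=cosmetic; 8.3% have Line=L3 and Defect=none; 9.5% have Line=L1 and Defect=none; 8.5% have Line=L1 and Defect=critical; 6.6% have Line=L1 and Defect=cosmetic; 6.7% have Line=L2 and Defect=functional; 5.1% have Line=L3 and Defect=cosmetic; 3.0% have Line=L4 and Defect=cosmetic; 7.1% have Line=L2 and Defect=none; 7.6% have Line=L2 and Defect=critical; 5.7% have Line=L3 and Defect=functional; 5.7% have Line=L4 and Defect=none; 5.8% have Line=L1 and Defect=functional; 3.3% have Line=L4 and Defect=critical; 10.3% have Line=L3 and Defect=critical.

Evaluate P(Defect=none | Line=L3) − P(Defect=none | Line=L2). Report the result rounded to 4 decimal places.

0.0017

P(Line=L3) = 0.083 + 0.051 + 0.057 + 0.103 = 0.294; P(Defect=none | Line=L3) = 0.083/0.294 = 0.28231.
P(Line=L2) = 0.071 + 0.039 + 0.067 + 0.076 = 0.253; P(Defect=none | Line=L2) = 0.071/0.253 = 0.28063.
Difference = 0.0017.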